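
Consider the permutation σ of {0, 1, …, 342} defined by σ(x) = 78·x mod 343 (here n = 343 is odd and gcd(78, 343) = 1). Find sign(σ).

Orbit of 267 under x↦78x: [267, 246, 323, 155, 85, 113, 239]… (length divides ord_343(78)).
19 cycles of lengths [49, 49, 49, 49, 49, 49, 7, 7, 7, 7, 7, 7, 1, 1, 1, 1, 1, 1, 1].
n − c = 343 − 19 = 324; sign = (−1)^324 = +1.
The Jacobi symbol (78|343) = +1 (Zolotarev) agrees.

+1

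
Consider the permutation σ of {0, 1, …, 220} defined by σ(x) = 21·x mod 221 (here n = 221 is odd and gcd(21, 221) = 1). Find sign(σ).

-1

Orbit of 200 under x↦21x: [200, 1, 21, 220]… (length divides ord_221(21)).
The orbit structure of x ↦ 21x mod 221: 56 orbits of sizes [4, 4, 4, 4, 4, 4, 4, 4, 4, 4, 4, 4, 4, 4, 4, 4, 4, 4, 4, 4, 4, 4, 4, 4, 4, 4, 4, 4, 4, 4, 4, 4, 4, 4, 4, 4, 4, 4, 4, 4, 4, 4, 4, 4, 4, 4, 4, 4, 4, 4, 4, 4, 4, 4, 4, 1].
Σ(ℓ_i−1) = 221−56 = 165; sign = (−1)^165 = -1.
Via Zolotarev, sign(π_{21}) = (21|221) = -1.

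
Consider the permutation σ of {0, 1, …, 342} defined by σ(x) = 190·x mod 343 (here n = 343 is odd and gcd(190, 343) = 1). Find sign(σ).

Orbit of 141 under x↦190x: [141, 36, 323, 316, 15, 106, 246]… (length divides ord_343(190)).
19 cycles of lengths [49, 49, 49, 49, 49, 49, 7, 7, 7, 7, 7, 7, 1, 1, 1, 1, 1, 1, 1].
sign(π) = (−1)^{n − #cycles} = (−1)^{343−19} = (−1)^324 = +1.
Via Zolotarev, sign(π_{190}) = (190|343) = +1.

+1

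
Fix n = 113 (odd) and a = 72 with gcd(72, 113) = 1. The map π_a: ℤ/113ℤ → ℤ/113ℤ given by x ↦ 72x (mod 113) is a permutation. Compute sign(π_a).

+1

Start at x=56: 56 → 77 → 7 → 52 → 15 → 63 → 16 → … (one orbit).
3 cycles of lengths [56, 56, 1].
113 − 3 = 110 transpositions; sign(π) = (−1)^110 = +1.
The Jacobi symbol (72|113) = +1 (Zolotarev) agrees.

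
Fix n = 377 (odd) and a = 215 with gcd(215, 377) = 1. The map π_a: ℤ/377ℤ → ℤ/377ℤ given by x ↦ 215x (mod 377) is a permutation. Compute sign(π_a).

Trace 99: π^k(99) = [99, 173, 249, 1, 215, 231, 278] for k=0..6.
Cycle lengths of π_215 on ℤ/377ℤ: [12, 12, 12, 12, 12, 12, 12, 12, 12, 12, 12, 12, 12, 12, 12, 12, 12, 12, 12, 12, 12, 12, 12, 12, 12, 12, 12, 12, 12, 4, 4, 4, 4, 4, 4, 4, 1]; 37 cycles in total.
37 cycles on 377: each ℓ→(−1)^(ℓ−1), product (−1)^340 = +1.
Via Zolotarev, sign(π_{215}) = (215|377) = +1.

+1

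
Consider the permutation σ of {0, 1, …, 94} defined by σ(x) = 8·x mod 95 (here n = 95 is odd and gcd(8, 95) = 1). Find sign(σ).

+1

Trace 49: π^k(49) = [49, 12, 1, 8, 64, 37, 11] for k=0..6.
Decompose π into cycles: lengths [12, 12, 12, 12, 12, 12, 6, 6, 6, 4, 1] (11 cycles, including the fixed point 0).
11 cycles on 95: each ℓ→(−1)^(ℓ−1), product (−1)^84 = +1.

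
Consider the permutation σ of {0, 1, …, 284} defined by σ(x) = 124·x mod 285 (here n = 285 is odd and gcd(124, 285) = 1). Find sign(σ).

Start at x=94: 94 → 256 → 109 → 121 → 184 → 16 → 274 → … (one orbit).
24 cycles of lengths [18, 18, 18, 18, 18, 18, 18, 18, 18, 18, 18, 18, 18, 18, 18, 2, 2, 2, 2, 2, 2, 1, 1, 1].
Σ(ℓ_i−1) = 285−24 = 261; sign = (−1)^261 = -1.
(124|285)_J = -1 (Zolotarev's lemma cross-check).

-1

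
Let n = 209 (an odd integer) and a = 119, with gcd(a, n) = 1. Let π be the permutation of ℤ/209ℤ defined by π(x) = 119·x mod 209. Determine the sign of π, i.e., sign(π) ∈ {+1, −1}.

+1

Start at x=16: 16 → 23 → 20 → 81 → 25 → 49 → 188 → … (one orbit).
Cycle type of π: 45×4 + 9×2 + 5×2 + 1; total 9 cycles.
With 9 cycles on 209 points, sign = (−1)^{209−9} = +1.
The Jacobi symbol (119|209) = +1 (Zolotarev) agrees.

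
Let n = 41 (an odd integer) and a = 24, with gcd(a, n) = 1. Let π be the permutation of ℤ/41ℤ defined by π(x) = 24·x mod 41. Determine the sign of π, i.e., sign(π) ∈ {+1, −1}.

-1

Start at x=4: 4 → 14 → 8 → 28 → 16 → 15 → 32 → … (one orbit).
Cycle type of π: 40 + 1; total 2 cycles.
2 cycles on 41: each ℓ→(−1)^(ℓ−1), product (−1)^39 = -1.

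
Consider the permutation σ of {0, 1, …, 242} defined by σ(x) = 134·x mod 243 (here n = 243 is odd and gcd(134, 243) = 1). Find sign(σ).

Start at x=215: 215 → 136 → 242 → 109 → 26 → 82 → 53 → … (one orbit).
π_134 has 32 disjoint cycles with lengths [18, 18, 18, 18, 18, 18, 18, 18, 18, 6, 6, 6, 6, 6, 6, 6, 6, 6, 2, 2, 2, 2, 2, 2, 2, 2, 2, 2, 2, 2, 2, 1] on {0,…,242}.
32 cycles on 243: each ℓ→(−1)^(ℓ−1), product (−1)^211 = -1.

-1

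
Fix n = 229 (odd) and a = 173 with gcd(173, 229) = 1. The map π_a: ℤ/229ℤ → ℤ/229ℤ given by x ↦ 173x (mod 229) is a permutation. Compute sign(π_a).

Start at x=81: 81 → 44 → 55 → 126 → 43 → 111 → 196 → … (one orbit).
Cycle lengths of π_173 on ℤ/229ℤ: [57, 57, 57, 57, 1]; 5 cycles in total.
229 − 5 = 224 transpositions; sign(π) = (−1)^224 = +1.
The Jacobi symbol (173|229) = +1 (Zolotarev) agrees.

+1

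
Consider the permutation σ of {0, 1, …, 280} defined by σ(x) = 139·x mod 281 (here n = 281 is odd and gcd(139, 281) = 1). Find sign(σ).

-1

Orbit of 146 under x↦139x: [146, 62, 188, 280, 142, 68, 179]… (length divides ord_281(139)).
8 cycles of lengths [40, 40, 40, 40, 40, 40, 40, 1].
8 cycles on 281: each ℓ→(−1)^(ℓ−1), product (−1)^273 = -1.
(139|281)_J = -1 (Zolotarev's lemma cross-check).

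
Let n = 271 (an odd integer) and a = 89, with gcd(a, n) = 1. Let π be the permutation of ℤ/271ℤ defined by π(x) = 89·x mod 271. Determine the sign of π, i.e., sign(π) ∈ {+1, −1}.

+1

Start at x=200: 200 → 185 → 205 → 88 → 244 → 36 → 223 → … (one orbit).
Cycle type of π: 135×2 + 1; total 3 cycles.
Σ(ℓ_i−1) = 271−3 = 268; sign = (−1)^268 = +1.
Check: (89/271) = +1 by Zolotarev.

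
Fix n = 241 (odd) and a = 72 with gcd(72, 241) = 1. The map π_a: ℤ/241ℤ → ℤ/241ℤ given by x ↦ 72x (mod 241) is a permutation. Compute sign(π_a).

Orbit of 221 under x↦72x: [221, 6, 191, 15, 116, 158, 49]… (length divides ord_241(72)).
Cycle lengths of π_72 on ℤ/241ℤ: [120, 120, 1]; 3 cycles in total.
241 − 3 = 238 transpositions; sign(π) = (−1)^238 = +1.
Check: (72/241) = +1 by Zolotarev.

+1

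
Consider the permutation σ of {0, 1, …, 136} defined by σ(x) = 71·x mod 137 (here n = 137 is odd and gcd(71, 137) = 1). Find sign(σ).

Start at x=52: 52 → 130 → 51 → 59 → 79 → 129 → 117 → … (one orbit).
Cycle lengths of π_71 on ℤ/137ℤ: [136, 1]; 2 cycles in total.
Σ(ℓ_i−1) = 137−2 = 135; sign = (−1)^135 = -1.

-1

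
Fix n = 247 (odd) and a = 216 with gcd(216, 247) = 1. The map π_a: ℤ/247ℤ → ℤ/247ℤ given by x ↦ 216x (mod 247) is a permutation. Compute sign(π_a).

Orbit of 1 under x↦216x: [1, 216, 220, 96, 235, 125, 77]… (length divides ord_247(216)).
Cycle lengths of π_216 on ℤ/247ℤ: [12, 12, 12, 12, 12, 12, 12, 12, 12, 12, 12, 12, 12, 12, 12, 12, 12, 12, 4, 4, 4, 3, 3, 3, 3, 3, 3, 1]; 28 cycles in total.
28 cycles on 247: each ℓ→(−1)^(ℓ−1), product (−1)^219 = -1.
Zolotarev: (216|247) = -1, matching the cycle-count sign.

-1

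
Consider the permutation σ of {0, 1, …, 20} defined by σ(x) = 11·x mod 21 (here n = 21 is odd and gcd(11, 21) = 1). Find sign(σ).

-1

Orbit of 2 under x↦11x: [2, 1, 11, 16, 8, 4]… (length divides ord_21(11)).
6 cycles of lengths [6, 6, 3, 3, 2, 1].
21 − 6 = 15 transpositions; sign(π) = (−1)^15 = -1.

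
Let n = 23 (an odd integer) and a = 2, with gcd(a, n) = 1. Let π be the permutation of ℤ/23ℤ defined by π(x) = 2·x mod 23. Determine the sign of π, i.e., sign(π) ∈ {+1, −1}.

Start at x=13: 13 → 3 → 6 → 12 → 1 → 2 → 4 → … (one orbit).
The orbit structure of x ↦ 2x mod 23: 3 orbits of sizes [11, 11, 1].
Σ(ℓ_i−1) = 23−3 = 20; sign = (−1)^20 = +1.

+1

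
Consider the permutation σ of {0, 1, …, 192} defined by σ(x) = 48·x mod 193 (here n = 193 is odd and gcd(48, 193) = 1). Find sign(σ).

+1

Trace 49: π^k(49) = [49, 36, 184, 147, 108, 166, 55] for k=0..6.
Cycle type of π: 48×4 + 1; total 5 cycles.
Σ(ℓ_i−1) = 193−5 = 188; sign = (−1)^188 = +1.
Via Zolotarev, sign(π_{48}) = (48|193) = +1.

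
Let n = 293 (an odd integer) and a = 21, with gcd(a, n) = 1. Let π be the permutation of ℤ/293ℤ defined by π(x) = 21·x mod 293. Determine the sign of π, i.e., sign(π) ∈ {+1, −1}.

+1

Start at x=167: 167 → 284 → 104 → 133 → 156 → 53 → 234 → … (one orbit).
3 cycles of lengths [146, 146, 1].
293 − 3 = 290 transpositions; sign(π) = (−1)^290 = +1.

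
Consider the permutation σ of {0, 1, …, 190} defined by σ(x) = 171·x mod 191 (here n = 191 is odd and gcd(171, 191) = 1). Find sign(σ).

Start at x=92: 92 → 70 → 128 → 114 → 12 → 142 → 25 → … (one orbit).
2 cycles of lengths [190, 1].
Σ(ℓ_i−1) = 191−2 = 189; sign = (−1)^189 = -1.
Check: (171/191) = -1 by Zolotarev.

-1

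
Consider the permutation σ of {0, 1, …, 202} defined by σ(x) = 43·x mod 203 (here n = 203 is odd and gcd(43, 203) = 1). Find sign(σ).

Start at x=169: 169 → 162 → 64 → 113 → 190 → 50 → 120 → … (one orbit).
π_43 has 14 disjoint cycles with lengths [28, 28, 28, 28, 28, 28, 28, 1, 1, 1, 1, 1, 1, 1] on {0,…,202}.
Σ(ℓ_i−1) = 203−14 = 189; sign = (−1)^189 = -1.

-1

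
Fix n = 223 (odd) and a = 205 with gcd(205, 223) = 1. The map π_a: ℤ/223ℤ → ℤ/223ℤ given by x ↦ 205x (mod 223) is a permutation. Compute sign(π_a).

-1

Trace 222: π^k(222) = [222, 18, 122, 34, 57, 89, 182] for k=0..6.
2 cycles of lengths [222, 1].
n − c = 223 − 2 = 221; sign = (−1)^221 = -1.
Check: (205/223) = -1 by Zolotarev.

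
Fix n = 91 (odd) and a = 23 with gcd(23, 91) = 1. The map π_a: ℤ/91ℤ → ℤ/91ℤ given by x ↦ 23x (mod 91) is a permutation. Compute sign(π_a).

Trace 16: π^k(16) = [16, 4, 1, 23, 74, 64] for k=0..5.
17 cycles of lengths [6, 6, 6, 6, 6, 6, 6, 6, 6, 6, 6, 6, 6, 6, 3, 3, 1].
Σ(ℓ_i−1) = 91−17 = 74; sign = (−1)^74 = +1.
The Jacobi symbol (23|91) = +1 (Zolotarev) agrees.

+1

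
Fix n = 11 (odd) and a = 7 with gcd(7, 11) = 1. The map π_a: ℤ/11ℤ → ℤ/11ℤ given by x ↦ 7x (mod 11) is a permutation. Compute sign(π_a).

-1

Start at x=8: 8 → 1 → 7 → 5 → 2 → 3 → 10 → … (one orbit).
2 cycles of lengths [10, 1].
With 2 cycles on 11 points, sign = (−1)^{11−2} = -1.
(7|11)_J = -1 (Zolotarev's lemma cross-check).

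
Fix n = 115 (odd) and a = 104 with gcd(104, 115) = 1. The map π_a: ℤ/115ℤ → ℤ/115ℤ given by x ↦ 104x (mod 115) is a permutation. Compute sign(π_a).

+1

Trace 49: π^k(49) = [49, 36, 64, 101, 39, 31, 4] for k=0..6.
9 cycles of lengths [22, 22, 22, 22, 11, 11, 2, 2, 1].
n − c = 115 − 9 = 106; sign = (−1)^106 = +1.
Zolotarev: (104|115) = +1, matching the cycle-count sign.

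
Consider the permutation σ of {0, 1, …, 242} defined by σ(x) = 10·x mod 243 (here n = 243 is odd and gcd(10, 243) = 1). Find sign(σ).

+1

Start at x=19: 19 → 190 → 199 → 46 → 217 → 226 → 73 → … (one orbit).
Cycle lengths of π_10 on ℤ/243ℤ: [27, 27, 27, 27, 27, 27, 9, 9, 9, 9, 9, 9, 3, 3, 3, 3, 3, 3, 1, 1, 1, 1, 1, 1, 1, 1, 1]; 27 cycles in total.
27 cycles on 243: each ℓ→(−1)^(ℓ−1), product (−1)^216 = +1.
(10|243)_J = +1 (Zolotarev's lemma cross-check).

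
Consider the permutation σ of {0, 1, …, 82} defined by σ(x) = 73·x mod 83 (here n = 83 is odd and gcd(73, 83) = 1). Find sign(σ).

-1

Start at x=28: 28 → 52 → 61 → 54 → 41 → 5 → 33 → … (one orbit).
Cycle lengths of π_73 on ℤ/83ℤ: [82, 1]; 2 cycles in total.
2 cycles on 83: each ℓ→(−1)^(ℓ−1), product (−1)^81 = -1.
Check: (73/83) = -1 by Zolotarev.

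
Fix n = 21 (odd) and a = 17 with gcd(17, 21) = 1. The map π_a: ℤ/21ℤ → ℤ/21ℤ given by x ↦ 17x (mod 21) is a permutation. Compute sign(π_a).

Trace 5: π^k(5) = [5, 1, 17, 16, 20, 4] for k=0..5.
Cycle type of π: 6×3 + 2 + 1; total 5 cycles.
n − c = 21 − 5 = 16; sign = (−1)^16 = +1.
Zolotarev: (17|21) = +1, matching the cycle-count sign.

+1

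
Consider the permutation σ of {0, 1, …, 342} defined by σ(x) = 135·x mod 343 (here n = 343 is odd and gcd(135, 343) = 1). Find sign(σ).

Trace 204: π^k(204) = [204, 100, 123, 141, 170, 312, 274] for k=0..6.
Cycle lengths of π_135 on ℤ/343ℤ: [147, 147, 21, 21, 3, 3, 1]; 7 cycles in total.
n − c = 343 − 7 = 336; sign = (−1)^336 = +1.

+1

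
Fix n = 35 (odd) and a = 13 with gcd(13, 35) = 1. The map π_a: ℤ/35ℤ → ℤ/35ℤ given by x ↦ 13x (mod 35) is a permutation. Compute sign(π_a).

+1

Start at x=1: 1 → 13 → 29 → 27 → 1 (one orbit).
Cycle lengths of π_13 on ℤ/35ℤ: [4, 4, 4, 4, 4, 4, 4, 2, 2, 2, 1]; 11 cycles in total.
sign(π) = (−1)^{n − #cycles} = (−1)^{35−11} = (−1)^24 = +1.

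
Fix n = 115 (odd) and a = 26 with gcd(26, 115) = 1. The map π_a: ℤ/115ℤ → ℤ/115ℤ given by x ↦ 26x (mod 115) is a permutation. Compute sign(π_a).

+1

Trace 71: π^k(71) = [71, 6, 41, 31, 1, 26, 101] for k=0..6.
The orbit structure of x ↦ 26x mod 115: 15 orbits of sizes [11, 11, 11, 11, 11, 11, 11, 11, 11, 11, 1, 1, 1, 1, 1].
115 − 15 = 100 transpositions; sign(π) = (−1)^100 = +1.
The Jacobi symbol (26|115) = +1 (Zolotarev) agrees.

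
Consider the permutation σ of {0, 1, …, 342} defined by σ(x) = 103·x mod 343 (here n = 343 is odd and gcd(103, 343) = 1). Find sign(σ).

-1

Trace 205: π^k(205) = [205, 192, 225, 194, 88, 146, 289] for k=0..6.
Decompose π into cycles: lengths [294, 42, 6, 1] (4 cycles, including the fixed point 0).
With 4 cycles on 343 points, sign = (−1)^{343−4} = -1.
Zolotarev: (103|343) = -1, matching the cycle-count sign.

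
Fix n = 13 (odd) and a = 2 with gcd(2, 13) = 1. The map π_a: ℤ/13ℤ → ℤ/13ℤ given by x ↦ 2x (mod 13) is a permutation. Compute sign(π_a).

Start at x=12: 12 → 11 → 9 → 5 → 10 → 7 → 1 → … (one orbit).
Cycle lengths of π_2 on ℤ/13ℤ: [12, 1]; 2 cycles in total.
Σ(ℓ_i−1) = 13−2 = 11; sign = (−1)^11 = -1.
Via Zolotarev, sign(π_{2}) = (2|13) = -1.

-1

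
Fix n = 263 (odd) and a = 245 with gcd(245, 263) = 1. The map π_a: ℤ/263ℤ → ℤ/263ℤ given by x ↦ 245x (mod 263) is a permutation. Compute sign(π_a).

-1

Trace 161: π^k(161) = [161, 258, 90, 221, 230, 68, 91] for k=0..6.
The orbit structure of x ↦ 245x mod 263: 2 orbits of sizes [262, 1].
With 2 cycles on 263 points, sign = (−1)^{263−2} = -1.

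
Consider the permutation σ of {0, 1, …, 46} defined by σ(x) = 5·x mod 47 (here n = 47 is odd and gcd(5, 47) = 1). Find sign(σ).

-1

Start at x=46: 46 → 42 → 22 → 16 → 33 → 24 → 26 → … (one orbit).
π_5 has 2 disjoint cycles with lengths [46, 1] on {0,…,46}.
2 cycles on 47: each ℓ→(−1)^(ℓ−1), product (−1)^45 = -1.
The Jacobi symbol (5|47) = -1 (Zolotarev) agrees.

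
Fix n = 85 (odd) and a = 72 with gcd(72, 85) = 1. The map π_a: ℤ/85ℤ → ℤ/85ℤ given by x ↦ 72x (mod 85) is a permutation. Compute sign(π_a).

Start at x=13: 13 → 1 → 72 → 84 → 13 (one orbit).
The orbit structure of x ↦ 72x mod 85: 22 orbits of sizes [4, 4, 4, 4, 4, 4, 4, 4, 4, 4, 4, 4, 4, 4, 4, 4, 4, 4, 4, 4, 4, 1].
With 22 cycles on 85 points, sign = (−1)^{85−22} = -1.
Via Zolotarev, sign(π_{72}) = (72|85) = -1.

-1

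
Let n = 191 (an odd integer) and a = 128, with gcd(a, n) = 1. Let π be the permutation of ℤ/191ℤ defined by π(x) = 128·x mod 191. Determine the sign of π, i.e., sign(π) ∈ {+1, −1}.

Start at x=34: 34 → 150 → 100 → 3 → 2 → 65 → 107 → … (one orbit).
3 cycles of lengths [95, 95, 1].
Σ(ℓ_i−1) = 191−3 = 188; sign = (−1)^188 = +1.
Via Zolotarev, sign(π_{128}) = (128|191) = +1.

+1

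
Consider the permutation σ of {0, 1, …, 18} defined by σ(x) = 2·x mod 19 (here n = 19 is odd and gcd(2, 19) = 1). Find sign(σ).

Trace 10: π^k(10) = [10, 1, 2, 4, 8, 16, 13] for k=0..6.
2 cycles of lengths [18, 1].
sign(π) = (−1)^{n − #cycles} = (−1)^{19−2} = (−1)^17 = -1.

-1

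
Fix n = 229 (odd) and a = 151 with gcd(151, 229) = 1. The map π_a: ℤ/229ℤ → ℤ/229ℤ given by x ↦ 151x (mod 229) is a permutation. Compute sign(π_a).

Orbit of 153 under x↦151x: [153, 203, 196, 55, 61, 51, 144]… (length divides ord_229(151)).
5 cycles of lengths [57, 57, 57, 57, 1].
sign(π) = (−1)^{n − #cycles} = (−1)^{229−5} = (−1)^224 = +1.
The Jacobi symbol (151|229) = +1 (Zolotarev) agrees.

+1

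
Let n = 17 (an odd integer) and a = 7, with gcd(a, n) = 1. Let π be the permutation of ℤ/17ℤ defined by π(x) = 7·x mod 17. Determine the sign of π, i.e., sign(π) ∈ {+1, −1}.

-1

Start at x=6: 6 → 8 → 5 → 1 → 7 → 15 → 3 → … (one orbit).
Decompose π into cycles: lengths [16, 1] (2 cycles, including the fixed point 0).
sign(π) = (−1)^{n − #cycles} = (−1)^{17−2} = (−1)^15 = -1.
Check: (7/17) = -1 by Zolotarev.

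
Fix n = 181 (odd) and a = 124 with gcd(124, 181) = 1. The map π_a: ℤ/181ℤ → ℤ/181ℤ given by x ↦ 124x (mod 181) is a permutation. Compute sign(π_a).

-1

Start at x=163: 163 → 121 → 162 → 178 → 171 → 27 → 90 → … (one orbit).
Cycle lengths of π_124 on ℤ/181ℤ: [180, 1]; 2 cycles in total.
With 2 cycles on 181 points, sign = (−1)^{181−2} = -1.
Zolotarev: (124|181) = -1, matching the cycle-count sign.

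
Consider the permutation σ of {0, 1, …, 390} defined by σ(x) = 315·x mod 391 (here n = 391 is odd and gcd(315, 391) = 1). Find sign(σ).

Trace 52: π^k(52) = [52, 349, 64, 219, 169, 59, 208] for k=0..6.
Cycle type of π: 88×4 + 11×2 + 8×2 + 1; total 9 cycles.
sign(π) = (−1)^{n − #cycles} = (−1)^{391−9} = (−1)^382 = +1.
The Jacobi symbol (315|391) = +1 (Zolotarev) agrees.

+1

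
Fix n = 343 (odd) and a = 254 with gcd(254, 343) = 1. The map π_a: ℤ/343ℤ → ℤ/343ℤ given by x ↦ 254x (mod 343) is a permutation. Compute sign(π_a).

Trace 288: π^k(288) = [288, 93, 298, 232, 275, 221, 225] for k=0..6.
Decompose π into cycles: lengths [147, 147, 21, 21, 3, 3, 1] (7 cycles, including the fixed point 0).
n − c = 343 − 7 = 336; sign = (−1)^336 = +1.
(254|343)_J = +1 (Zolotarev's lemma cross-check).

+1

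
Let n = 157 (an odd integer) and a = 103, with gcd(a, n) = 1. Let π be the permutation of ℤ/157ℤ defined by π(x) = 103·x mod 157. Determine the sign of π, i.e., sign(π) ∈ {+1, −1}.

Trace 59: π^k(59) = [59, 111, 129, 99, 149, 118, 65] for k=0..6.
4 cycles of lengths [52, 52, 52, 1].
n − c = 157 − 4 = 153; sign = (−1)^153 = -1.

-1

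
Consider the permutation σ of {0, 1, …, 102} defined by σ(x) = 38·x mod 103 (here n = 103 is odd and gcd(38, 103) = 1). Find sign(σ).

+1

Trace 9: π^k(9) = [9, 33, 18, 66, 36, 29, 72] for k=0..6.
Decompose π into cycles: lengths [51, 51, 1] (3 cycles, including the fixed point 0).
With 3 cycles on 103 points, sign = (−1)^{103−3} = +1.
Via Zolotarev, sign(π_{38}) = (38|103) = +1.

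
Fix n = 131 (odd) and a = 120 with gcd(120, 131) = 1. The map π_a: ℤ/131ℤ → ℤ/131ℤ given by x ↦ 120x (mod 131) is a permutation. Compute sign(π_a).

Orbit of 14 under x↦120x: [14, 108, 122, 99, 90, 58, 17]… (length divides ord_131(120)).
The orbit structure of x ↦ 120x mod 131: 2 orbits of sizes [130, 1].
Σ(ℓ_i−1) = 131−2 = 129; sign = (−1)^129 = -1.
(120|131)_J = -1 (Zolotarev's lemma cross-check).

-1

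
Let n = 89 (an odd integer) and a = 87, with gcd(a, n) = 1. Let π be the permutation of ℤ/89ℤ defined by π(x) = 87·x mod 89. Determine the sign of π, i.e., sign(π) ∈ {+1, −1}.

+1

Trace 57: π^k(57) = [57, 64, 50, 78, 22, 45, 88] for k=0..6.
Cycle type of π: 22×4 + 1; total 5 cycles.
With 5 cycles on 89 points, sign = (−1)^{89−5} = +1.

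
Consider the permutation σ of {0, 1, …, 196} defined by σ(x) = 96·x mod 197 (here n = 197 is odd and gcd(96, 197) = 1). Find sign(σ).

Orbit of 42 under x↦96x: [42, 92, 164, 181, 40, 97, 53]… (length divides ord_197(96)).
Decompose π into cycles: lengths [98, 98, 1] (3 cycles, including the fixed point 0).
sign(π) = (−1)^{n − #cycles} = (−1)^{197−3} = (−1)^194 = +1.
Via Zolotarev, sign(π_{96}) = (96|197) = +1.

+1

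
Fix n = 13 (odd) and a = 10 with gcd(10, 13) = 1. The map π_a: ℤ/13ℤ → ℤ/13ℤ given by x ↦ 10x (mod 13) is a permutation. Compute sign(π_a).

Trace 10: π^k(10) = [10, 9, 12, 3, 4, 1] for k=0..5.
π_10 has 3 disjoint cycles with lengths [6, 6, 1] on {0,…,12}.
With 3 cycles on 13 points, sign = (−1)^{13−3} = +1.
Via Zolotarev, sign(π_{10}) = (10|13) = +1.

+1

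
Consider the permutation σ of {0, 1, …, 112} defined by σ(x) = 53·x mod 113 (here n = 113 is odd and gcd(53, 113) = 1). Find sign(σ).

Orbit of 28 under x↦53x: [28, 15, 4, 99, 49, 111, 7]… (length divides ord_113(53)).
Cycle type of π: 28×4 + 1; total 5 cycles.
n − c = 113 − 5 = 108; sign = (−1)^108 = +1.

+1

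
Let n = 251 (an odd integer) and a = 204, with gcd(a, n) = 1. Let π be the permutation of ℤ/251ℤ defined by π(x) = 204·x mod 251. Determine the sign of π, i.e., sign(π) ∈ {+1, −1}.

+1

Trace 100: π^k(100) = [100, 69, 20, 64, 4, 63, 51] for k=0..6.
Cycle type of π: 25×10 + 1; total 11 cycles.
sign(π) = (−1)^{n − #cycles} = (−1)^{251−11} = (−1)^240 = +1.
The Jacobi symbol (204|251) = +1 (Zolotarev) agrees.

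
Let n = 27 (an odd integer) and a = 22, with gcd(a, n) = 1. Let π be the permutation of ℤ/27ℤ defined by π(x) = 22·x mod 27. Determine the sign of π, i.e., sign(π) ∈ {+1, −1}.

Start at x=4: 4 → 7 → 19 → 13 → 16 → 1 → 22 → … (one orbit).
7 cycles of lengths [9, 9, 3, 3, 1, 1, 1].
7 cycles on 27: each ℓ→(−1)^(ℓ−1), product (−1)^20 = +1.

+1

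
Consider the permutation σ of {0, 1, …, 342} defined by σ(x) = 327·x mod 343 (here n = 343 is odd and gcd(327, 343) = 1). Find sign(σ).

Trace 321: π^k(321) = [321, 9, 199, 246, 180, 207, 118] for k=0..6.
The orbit structure of x ↦ 327x mod 343: 4 orbits of sizes [294, 42, 6, 1].
343 − 4 = 339 transpositions; sign(π) = (−1)^339 = -1.
Via Zolotarev, sign(π_{327}) = (327|343) = -1.

-1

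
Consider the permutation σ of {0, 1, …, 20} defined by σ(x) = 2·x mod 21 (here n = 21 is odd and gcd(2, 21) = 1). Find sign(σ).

-1

Start at x=2: 2 → 4 → 8 → 16 → 11 → 1 → 2 (one orbit).
The orbit structure of x ↦ 2x mod 21: 6 orbits of sizes [6, 6, 3, 3, 2, 1].
With 6 cycles on 21 points, sign = (−1)^{21−6} = -1.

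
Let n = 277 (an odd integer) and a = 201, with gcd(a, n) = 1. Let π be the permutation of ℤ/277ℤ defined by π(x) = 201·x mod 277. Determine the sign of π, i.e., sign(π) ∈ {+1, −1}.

Trace 203: π^k(203) = [203, 84, 264, 157, 256, 211, 30] for k=0..6.
π_201 has 13 disjoint cycles with lengths [23, 23, 23, 23, 23, 23, 23, 23, 23, 23, 23, 23, 1] on {0,…,276}.
sign(π) = (−1)^{n − #cycles} = (−1)^{277−13} = (−1)^264 = +1.

+1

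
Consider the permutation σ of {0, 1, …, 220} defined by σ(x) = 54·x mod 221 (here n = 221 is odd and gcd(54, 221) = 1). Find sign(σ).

+1

Orbit of 24 under x↦54x: [24, 191, 148, 36, 176, 1, 54]… (length divides ord_221(54)).
Cycle lengths of π_54 on ℤ/221ℤ: [48, 48, 48, 48, 16, 12, 1]; 7 cycles in total.
7 cycles on 221: each ℓ→(−1)^(ℓ−1), product (−1)^214 = +1.
(54|221)_J = +1 (Zolotarev's lemma cross-check).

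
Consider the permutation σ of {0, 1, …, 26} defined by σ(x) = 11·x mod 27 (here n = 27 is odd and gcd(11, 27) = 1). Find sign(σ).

Trace 23: π^k(23) = [23, 10, 2, 22, 26, 16, 14] for k=0..6.
Decompose π into cycles: lengths [18, 6, 2, 1] (4 cycles, including the fixed point 0).
4 cycles on 27: each ℓ→(−1)^(ℓ−1), product (−1)^23 = -1.

-1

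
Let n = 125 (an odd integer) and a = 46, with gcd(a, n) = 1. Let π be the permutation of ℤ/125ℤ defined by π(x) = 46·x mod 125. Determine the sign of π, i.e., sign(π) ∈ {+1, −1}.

+1

Start at x=46: 46 → 116 → 86 → 81 → 101 → 21 → 91 → … (one orbit).
π_46 has 13 disjoint cycles with lengths [25, 25, 25, 25, 5, 5, 5, 5, 1, 1, 1, 1, 1] on {0,…,124}.
13 cycles on 125: each ℓ→(−1)^(ℓ−1), product (−1)^112 = +1.
(46|125)_J = +1 (Zolotarev's lemma cross-check).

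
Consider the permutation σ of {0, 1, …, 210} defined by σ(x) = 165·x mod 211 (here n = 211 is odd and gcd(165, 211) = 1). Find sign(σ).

-1

Start at x=94: 94 → 107 → 142 → 9 → 8 → 54 → 48 → … (one orbit).
Cycle type of π: 210 + 1; total 2 cycles.
211 − 2 = 209 transpositions; sign(π) = (−1)^209 = -1.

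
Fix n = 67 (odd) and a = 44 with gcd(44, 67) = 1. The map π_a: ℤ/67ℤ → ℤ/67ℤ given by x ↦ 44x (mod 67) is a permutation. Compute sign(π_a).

-1

Start at x=59: 59 → 50 → 56 → 52 → 10 → 38 → 64 → … (one orbit).
Decompose π into cycles: lengths [66, 1] (2 cycles, including the fixed point 0).
67 − 2 = 65 transpositions; sign(π) = (−1)^65 = -1.
Via Zolotarev, sign(π_{44}) = (44|67) = -1.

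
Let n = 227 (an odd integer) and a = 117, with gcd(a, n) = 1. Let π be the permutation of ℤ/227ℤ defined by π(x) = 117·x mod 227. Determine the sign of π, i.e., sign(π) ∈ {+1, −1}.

-1

Start at x=135: 135 → 132 → 8 → 28 → 98 → 116 → 179 → … (one orbit).
2 cycles of lengths [226, 1].
n − c = 227 − 2 = 225; sign = (−1)^225 = -1.
Zolotarev: (117|227) = -1, matching the cycle-count sign.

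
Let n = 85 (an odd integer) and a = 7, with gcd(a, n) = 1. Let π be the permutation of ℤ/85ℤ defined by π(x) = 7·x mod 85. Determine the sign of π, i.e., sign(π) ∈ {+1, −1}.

Start at x=81: 81 → 57 → 59 → 73 → 1 → 7 → 49 → … (one orbit).
Cycle lengths of π_7 on ℤ/85ℤ: [16, 16, 16, 16, 16, 4, 1]; 7 cycles in total.
With 7 cycles on 85 points, sign = (−1)^{85−7} = +1.

+1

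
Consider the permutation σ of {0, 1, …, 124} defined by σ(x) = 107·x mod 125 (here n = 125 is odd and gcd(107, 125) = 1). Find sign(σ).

Trace 18: π^k(18) = [18, 51, 82, 24, 68, 26, 32] for k=0..6.
The orbit structure of x ↦ 107x mod 125: 12 orbits of sizes [20, 20, 20, 20, 20, 4, 4, 4, 4, 4, 4, 1].
sign(π) = (−1)^{n − #cycles} = (−1)^{125−12} = (−1)^113 = -1.

-1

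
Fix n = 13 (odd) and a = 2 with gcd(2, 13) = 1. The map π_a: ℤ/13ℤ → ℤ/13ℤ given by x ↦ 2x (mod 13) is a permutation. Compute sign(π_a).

Start at x=6: 6 → 12 → 11 → 9 → 5 → 10 → 7 → … (one orbit).
Cycle lengths of π_2 on ℤ/13ℤ: [12, 1]; 2 cycles in total.
Σ(ℓ_i−1) = 13−2 = 11; sign = (−1)^11 = -1.

-1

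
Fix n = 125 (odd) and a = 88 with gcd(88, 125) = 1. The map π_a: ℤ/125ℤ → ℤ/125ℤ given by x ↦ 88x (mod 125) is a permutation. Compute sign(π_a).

Orbit of 62 under x↦88x: [62, 81, 3, 14, 107, 41, 108]… (length divides ord_125(88)).
Cycle lengths of π_88 on ℤ/125ℤ: [100, 20, 4, 1]; 4 cycles in total.
sign(π) = (−1)^{n − #cycles} = (−1)^{125−4} = (−1)^121 = -1.
(88|125)_J = -1 (Zolotarev's lemma cross-check).

-1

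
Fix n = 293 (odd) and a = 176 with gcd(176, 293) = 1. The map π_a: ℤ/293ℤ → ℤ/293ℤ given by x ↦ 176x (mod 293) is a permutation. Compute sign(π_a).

Orbit of 137 under x↦176x: [137, 86, 193, 273, 289, 175, 35]… (length divides ord_293(176)).
Decompose π into cycles: lengths [292, 1] (2 cycles, including the fixed point 0).
sign(π) = (−1)^{n − #cycles} = (−1)^{293−2} = (−1)^291 = -1.
The Jacobi symbol (176|293) = -1 (Zolotarev) agrees.

-1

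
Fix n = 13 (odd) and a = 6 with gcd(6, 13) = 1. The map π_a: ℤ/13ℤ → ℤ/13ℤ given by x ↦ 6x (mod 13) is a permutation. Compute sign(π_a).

Start at x=5: 5 → 4 → 11 → 1 → 6 → 10 → 8 → … (one orbit).
Cycle type of π: 12 + 1; total 2 cycles.
With 2 cycles on 13 points, sign = (−1)^{13−2} = -1.
Via Zolotarev, sign(π_{6}) = (6|13) = -1.

-1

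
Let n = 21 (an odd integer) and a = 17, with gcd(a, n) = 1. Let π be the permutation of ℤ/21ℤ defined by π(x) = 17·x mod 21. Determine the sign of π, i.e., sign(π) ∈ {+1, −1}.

Start at x=16: 16 → 20 → 4 → 5 → 1 → 17 → 16 (one orbit).
π_17 has 5 disjoint cycles with lengths [6, 6, 6, 2, 1] on {0,…,20}.
n − c = 21 − 5 = 16; sign = (−1)^16 = +1.
Via Zolotarev, sign(π_{17}) = (17|21) = +1.

+1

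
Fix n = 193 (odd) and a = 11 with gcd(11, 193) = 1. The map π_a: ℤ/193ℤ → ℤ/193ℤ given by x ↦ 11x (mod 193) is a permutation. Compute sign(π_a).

-1

Trace 190: π^k(190) = [190, 160, 23, 60, 81, 119, 151] for k=0..6.
Cycle type of π: 64×3 + 1; total 4 cycles.
193 − 4 = 189 transpositions; sign(π) = (−1)^189 = -1.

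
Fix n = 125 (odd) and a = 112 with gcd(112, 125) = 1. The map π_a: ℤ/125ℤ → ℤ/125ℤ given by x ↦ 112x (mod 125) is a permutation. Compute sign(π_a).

Trace 27: π^k(27) = [27, 24, 63, 56, 22, 89, 93] for k=0..6.
4 cycles of lengths [100, 20, 4, 1].
n − c = 125 − 4 = 121; sign = (−1)^121 = -1.

-1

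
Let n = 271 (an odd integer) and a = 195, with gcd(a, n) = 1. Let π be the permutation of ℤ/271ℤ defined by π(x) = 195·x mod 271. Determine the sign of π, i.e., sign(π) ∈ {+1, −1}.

Trace 245: π^k(245) = [245, 79, 229, 211, 224, 49, 70] for k=0..6.
Cycle lengths of π_195 on ℤ/271ℤ: [135, 135, 1]; 3 cycles in total.
With 3 cycles on 271 points, sign = (−1)^{271−3} = +1.

+1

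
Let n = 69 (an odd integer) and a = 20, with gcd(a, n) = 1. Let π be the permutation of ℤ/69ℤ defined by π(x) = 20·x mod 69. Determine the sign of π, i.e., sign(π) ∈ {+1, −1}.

Orbit of 65 under x↦20x: [65, 58, 56, 16, 44, 52, 5]… (length divides ord_69(20)).
5 cycles of lengths [22, 22, 22, 2, 1].
69 − 5 = 64 transpositions; sign(π) = (−1)^64 = +1.

+1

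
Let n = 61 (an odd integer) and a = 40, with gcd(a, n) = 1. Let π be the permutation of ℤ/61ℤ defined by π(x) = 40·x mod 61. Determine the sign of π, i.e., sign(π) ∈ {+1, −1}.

Start at x=29: 29 → 1 → 40 → 14 → 11 → 13 → 32 → … (one orbit).
The orbit structure of x ↦ 40x mod 61: 6 orbits of sizes [12, 12, 12, 12, 12, 1].
Σ(ℓ_i−1) = 61−6 = 55; sign = (−1)^55 = -1.
(40|61)_J = -1 (Zolotarev's lemma cross-check).

-1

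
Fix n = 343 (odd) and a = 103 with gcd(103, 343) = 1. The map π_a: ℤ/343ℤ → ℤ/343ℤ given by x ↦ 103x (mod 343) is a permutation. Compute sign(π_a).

Trace 298: π^k(298) = [298, 167, 51, 108, 148, 152, 221] for k=0..6.
The orbit structure of x ↦ 103x mod 343: 4 orbits of sizes [294, 42, 6, 1].
With 4 cycles on 343 points, sign = (−1)^{343−4} = -1.
(103|343)_J = -1 (Zolotarev's lemma cross-check).

-1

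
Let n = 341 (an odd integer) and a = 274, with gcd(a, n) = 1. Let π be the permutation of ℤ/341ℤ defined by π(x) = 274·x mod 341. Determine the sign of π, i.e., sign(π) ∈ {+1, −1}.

Start at x=285: 285 → 1 → 274 → 56 → 340 → 67 → 285 (one orbit).
Cycle lengths of π_274 on ℤ/341ℤ: [6, 6, 6, 6, 6, 6, 6, 6, 6, 6, 6, 6, 6, 6, 6, 6, 6, 6, 6, 6, 6, 6, 6, 6, 6, 6, 6, 6, 6, 6, 6, 6, 6, 6, 6, 6, 6, 6, 6, 6, 6, 6, 6, 6, 6, 6, 6, 6, 6, 6, 6, 6, 6, 6, 6, 2, 2, 2, 2, 2, 1]; 61 cycles in total.
With 61 cycles on 341 points, sign = (−1)^{341−61} = +1.

+1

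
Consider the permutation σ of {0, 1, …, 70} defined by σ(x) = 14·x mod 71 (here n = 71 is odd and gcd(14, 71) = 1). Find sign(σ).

Start at x=1: 1 → 14 → 54 → 46 → 5 → 70 → 57 → … (one orbit).
The orbit structure of x ↦ 14x mod 71: 8 orbits of sizes [10, 10, 10, 10, 10, 10, 10, 1].
Σ(ℓ_i−1) = 71−8 = 63; sign = (−1)^63 = -1.

-1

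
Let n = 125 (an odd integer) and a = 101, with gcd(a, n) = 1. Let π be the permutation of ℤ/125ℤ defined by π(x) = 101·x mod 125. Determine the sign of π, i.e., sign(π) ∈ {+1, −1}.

Trace 76: π^k(76) = [76, 51, 26, 1, 101] for k=0..4.
Cycle type of π: 5×20 + 1×25; total 45 cycles.
45 cycles on 125: each ℓ→(−1)^(ℓ−1), product (−1)^80 = +1.
The Jacobi symbol (101|125) = +1 (Zolotarev) agrees.

+1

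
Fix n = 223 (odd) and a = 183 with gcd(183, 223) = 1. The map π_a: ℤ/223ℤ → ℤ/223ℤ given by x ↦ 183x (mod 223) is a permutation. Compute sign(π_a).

Start at x=183: 183 → 39 → 1 → 183 (one orbit).
75 cycles of lengths [3, 3, 3, 3, 3, 3, 3, 3, 3, 3, 3, 3, 3, 3, 3, 3, 3, 3, 3, 3, 3, 3, 3, 3, 3, 3, 3, 3, 3, 3, 3, 3, 3, 3, 3, 3, 3, 3, 3, 3, 3, 3, 3, 3, 3, 3, 3, 3, 3, 3, 3, 3, 3, 3, 3, 3, 3, 3, 3, 3, 3, 3, 3, 3, 3, 3, 3, 3, 3, 3, 3, 3, 3, 3, 1].
223 − 75 = 148 transpositions; sign(π) = (−1)^148 = +1.

+1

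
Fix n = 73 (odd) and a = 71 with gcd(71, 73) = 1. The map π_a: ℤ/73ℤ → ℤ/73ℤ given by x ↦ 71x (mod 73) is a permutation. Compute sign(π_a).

Start at x=41: 41 → 64 → 18 → 37 → 72 → 2 → 69 → … (one orbit).
The orbit structure of x ↦ 71x mod 73: 5 orbits of sizes [18, 18, 18, 18, 1].
sign(π) = (−1)^{n − #cycles} = (−1)^{73−5} = (−1)^68 = +1.

+1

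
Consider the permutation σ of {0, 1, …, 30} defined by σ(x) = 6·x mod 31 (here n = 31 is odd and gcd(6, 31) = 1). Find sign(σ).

Trace 6: π^k(6) = [6, 5, 30, 25, 26, 1] for k=0..5.
6 cycles of lengths [6, 6, 6, 6, 6, 1].
31 − 6 = 25 transpositions; sign(π) = (−1)^25 = -1.
(6|31)_J = -1 (Zolotarev's lemma cross-check).

-1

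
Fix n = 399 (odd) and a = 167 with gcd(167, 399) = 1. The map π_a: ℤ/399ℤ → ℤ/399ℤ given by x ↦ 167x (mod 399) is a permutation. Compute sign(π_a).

-1

Trace 85: π^k(85) = [85, 230, 106, 146, 43, 398, 232] for k=0..6.
π_167 has 32 disjoint cycles with lengths [18, 18, 18, 18, 18, 18, 18, 18, 18, 18, 18, 18, 18, 18, 18, 18, 18, 18, 18, 18, 18, 2, 2, 2, 2, 2, 2, 2, 2, 2, 2, 1] on {0,…,398}.
With 32 cycles on 399 points, sign = (−1)^{399−32} = -1.
Check: (167/399) = -1 by Zolotarev.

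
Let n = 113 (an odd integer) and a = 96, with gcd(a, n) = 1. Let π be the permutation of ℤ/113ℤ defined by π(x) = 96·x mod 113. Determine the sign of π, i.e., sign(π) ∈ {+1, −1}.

Start at x=15: 15 → 84 → 41 → 94 → 97 → 46 → 9 → … (one orbit).
π_96 has 2 disjoint cycles with lengths [112, 1] on {0,…,112}.
With 2 cycles on 113 points, sign = (−1)^{113−2} = -1.
Via Zolotarev, sign(π_{96}) = (96|113) = -1.

-1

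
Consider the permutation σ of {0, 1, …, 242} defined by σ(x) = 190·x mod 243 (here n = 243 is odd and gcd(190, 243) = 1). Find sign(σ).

+1

Orbit of 217 under x↦190x: [217, 163, 109, 55, 1, 190, 136]… (length divides ord_243(190)).
Decompose π into cycles: lengths [9, 9, 9, 9, 9, 9, 9, 9, 9, 9, 9, 9, 9, 9, 9, 9, 9, 9, 3, 3, 3, 3, 3, 3, 3, 3, 3, 3, 3, 3, 3, 3, 3, 3, 3, 3, 1, 1, 1, 1, 1, 1, 1, 1, 1, 1, 1, 1, 1, 1, 1, 1, 1, 1, 1, 1, 1, 1, 1, 1, 1, 1, 1] (63 cycles, including the fixed point 0).
sign(π) = (−1)^{n − #cycles} = (−1)^{243−63} = (−1)^180 = +1.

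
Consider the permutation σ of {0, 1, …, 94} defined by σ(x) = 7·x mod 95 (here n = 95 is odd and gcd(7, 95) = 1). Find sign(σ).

-1

Trace 77: π^k(77) = [77, 64, 68, 1, 7, 49, 58] for k=0..6.
Cycle lengths of π_7 on ℤ/95ℤ: [12, 12, 12, 12, 12, 12, 4, 3, 3, 3, 3, 3, 3, 1]; 14 cycles in total.
Σ(ℓ_i−1) = 95−14 = 81; sign = (−1)^81 = -1.
(7|95)_J = -1 (Zolotarev's lemma cross-check).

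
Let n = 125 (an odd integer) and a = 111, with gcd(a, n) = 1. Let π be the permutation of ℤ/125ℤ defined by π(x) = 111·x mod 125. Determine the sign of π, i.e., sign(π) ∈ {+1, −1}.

Orbit of 26 under x↦111x: [26, 11, 96, 31, 66, 76, 61]… (length divides ord_125(111)).
13 cycles of lengths [25, 25, 25, 25, 5, 5, 5, 5, 1, 1, 1, 1, 1].
sign(π) = (−1)^{n − #cycles} = (−1)^{125−13} = (−1)^112 = +1.

+1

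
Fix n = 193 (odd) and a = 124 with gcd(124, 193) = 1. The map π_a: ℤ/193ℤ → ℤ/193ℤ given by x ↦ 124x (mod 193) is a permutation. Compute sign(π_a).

+1

Orbit of 112 under x↦124x: [112, 185, 166, 126, 184, 42, 190]… (length divides ord_193(124)).
The orbit structure of x ↦ 124x mod 193: 7 orbits of sizes [32, 32, 32, 32, 32, 32, 1].
193 − 7 = 186 transpositions; sign(π) = (−1)^186 = +1.
The Jacobi symbol (124|193) = +1 (Zolotarev) agrees.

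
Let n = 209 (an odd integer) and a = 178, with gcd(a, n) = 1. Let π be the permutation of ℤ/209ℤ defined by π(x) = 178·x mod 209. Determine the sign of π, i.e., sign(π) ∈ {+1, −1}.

Trace 87: π^k(87) = [87, 20, 7, 201, 39, 45, 68] for k=0..6.
The orbit structure of x ↦ 178x mod 209: 14 orbits of sizes [30, 30, 30, 30, 30, 30, 10, 3, 3, 3, 3, 3, 3, 1].
14 cycles on 209: each ℓ→(−1)^(ℓ−1), product (−1)^195 = -1.
Zolotarev: (178|209) = -1, matching the cycle-count sign.

-1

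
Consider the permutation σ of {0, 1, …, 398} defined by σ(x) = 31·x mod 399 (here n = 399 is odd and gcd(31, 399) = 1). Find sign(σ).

Orbit of 163 under x↦31x: [163, 265, 235, 103, 1, 31]… (length divides ord_399(31)).
Decompose π into cycles: lengths [6, 6, 6, 6, 6, 6, 6, 6, 6, 6, 6, 6, 6, 6, 6, 6, 6, 6, 6, 6, 6, 6, 6, 6, 6, 6, 6, 6, 6, 6, 6, 6, 6, 6, 6, 6, 6, 6, 6, 6, 6, 6, 6, 6, 6, 6, 6, 6, 6, 6, 6, 6, 6, 6, 6, 6, 6, 6, 6, 6, 6, 6, 6, 6, 6, 6, 1, 1, 1] (69 cycles, including the fixed point 0).
69 cycles on 399: each ℓ→(−1)^(ℓ−1), product (−1)^330 = +1.

+1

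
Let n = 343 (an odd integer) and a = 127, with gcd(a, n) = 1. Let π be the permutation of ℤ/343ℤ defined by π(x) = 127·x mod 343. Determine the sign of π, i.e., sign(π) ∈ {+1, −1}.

+1

Orbit of 281 under x↦127x: [281, 15, 190, 120, 148, 274, 155]… (length divides ord_343(127)).
Cycle lengths of π_127 on ℤ/343ℤ: [49, 49, 49, 49, 49, 49, 7, 7, 7, 7, 7, 7, 1, 1, 1, 1, 1, 1, 1]; 19 cycles in total.
Σ(ℓ_i−1) = 343−19 = 324; sign = (−1)^324 = +1.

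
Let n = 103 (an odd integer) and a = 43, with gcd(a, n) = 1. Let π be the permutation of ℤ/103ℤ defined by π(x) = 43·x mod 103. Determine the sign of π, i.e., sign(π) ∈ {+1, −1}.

Orbit of 72 under x↦43x: [72, 6, 52, 73, 49, 47, 64]… (length divides ord_103(43)).
Decompose π into cycles: lengths [102, 1] (2 cycles, including the fixed point 0).
With 2 cycles on 103 points, sign = (−1)^{103−2} = -1.
Via Zolotarev, sign(π_{43}) = (43|103) = -1.

-1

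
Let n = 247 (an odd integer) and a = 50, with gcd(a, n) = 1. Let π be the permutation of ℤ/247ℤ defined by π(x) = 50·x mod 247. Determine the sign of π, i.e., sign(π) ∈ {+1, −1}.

+1

Trace 18: π^k(18) = [18, 159, 46, 77, 145, 87, 151] for k=0..6.
23 cycles of lengths [12, 12, 12, 12, 12, 12, 12, 12, 12, 12, 12, 12, 12, 12, 12, 12, 12, 12, 12, 6, 6, 6, 1].
sign(π) = (−1)^{n − #cycles} = (−1)^{247−23} = (−1)^224 = +1.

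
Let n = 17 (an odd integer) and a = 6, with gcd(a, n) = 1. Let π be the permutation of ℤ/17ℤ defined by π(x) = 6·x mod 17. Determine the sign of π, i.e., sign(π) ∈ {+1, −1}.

Orbit of 1 under x↦6x: [1, 6, 2, 12, 4, 7, 8]… (length divides ord_17(6)).
Decompose π into cycles: lengths [16, 1] (2 cycles, including the fixed point 0).
With 2 cycles on 17 points, sign = (−1)^{17−2} = -1.

-1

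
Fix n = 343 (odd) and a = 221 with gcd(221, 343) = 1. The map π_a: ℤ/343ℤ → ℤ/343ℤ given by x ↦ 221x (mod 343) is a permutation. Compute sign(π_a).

+1

Start at x=324: 324 → 260 → 179 → 114 → 155 → 298 → 2 → … (one orbit).
π_221 has 7 disjoint cycles with lengths [147, 147, 21, 21, 3, 3, 1] on {0,…,342}.
Σ(ℓ_i−1) = 343−7 = 336; sign = (−1)^336 = +1.
Zolotarev: (221|343) = +1, matching the cycle-count sign.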